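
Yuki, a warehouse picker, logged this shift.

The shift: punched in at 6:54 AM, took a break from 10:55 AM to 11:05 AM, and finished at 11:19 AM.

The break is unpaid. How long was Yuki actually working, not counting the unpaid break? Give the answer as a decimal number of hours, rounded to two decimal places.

4.25 hours

The shift: 6:54 AM–11:19 AM = 4 h 25 min; less 10 min break → 4 h 15 min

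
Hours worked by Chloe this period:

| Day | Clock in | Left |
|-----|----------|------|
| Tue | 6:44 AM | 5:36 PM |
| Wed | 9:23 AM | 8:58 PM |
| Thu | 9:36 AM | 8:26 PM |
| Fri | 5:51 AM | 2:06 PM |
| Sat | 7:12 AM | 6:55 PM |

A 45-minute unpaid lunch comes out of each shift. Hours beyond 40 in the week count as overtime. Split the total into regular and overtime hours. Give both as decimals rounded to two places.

Regular 40.00 hours, overtime 9.50 hours

Tue: 6:44 AM–5:36 PM = 10 h 52 min; less 45 min break → 10 h 7 min
Wed: 9:23 AM–8:58 PM = 11 h 35 min; less 45 min break → 10 h 50 min
Thu: 9:36 AM–8:26 PM = 10 h 50 min; less 45 min break → 10 h 5 min
Fri: 5:51 AM–2:06 PM = 8 h 15 min; less 45 min break → 7 h 30 min
Sat: 7:12 AM–6:55 PM = 11 h 43 min; less 45 min break → 10 h 58 min
Total worked: 49 h 30 min = 49.50 h.
Threshold 40 h → overtime 9 h 30 min, regular 40 h 0 min.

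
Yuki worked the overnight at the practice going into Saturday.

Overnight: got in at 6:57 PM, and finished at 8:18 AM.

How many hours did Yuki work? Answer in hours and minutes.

Overnight: 6:57 PM → midnight = 5 h 3 min; midnight → 8:18 AM = 8 h 18 min; span 13 h 21 min

13 h 21 min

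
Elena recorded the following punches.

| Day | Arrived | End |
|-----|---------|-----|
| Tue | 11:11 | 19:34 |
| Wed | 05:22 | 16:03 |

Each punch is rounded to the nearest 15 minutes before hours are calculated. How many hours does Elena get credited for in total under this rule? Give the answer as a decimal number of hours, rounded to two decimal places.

Tue: in 11:11→11:15, out 19:34→19:30; 8 h 15 min
Wed: in 05:22→05:15, out 16:03→16:00; 10 h 45 min
Total credited: 19 h 0 min.

19.00 hours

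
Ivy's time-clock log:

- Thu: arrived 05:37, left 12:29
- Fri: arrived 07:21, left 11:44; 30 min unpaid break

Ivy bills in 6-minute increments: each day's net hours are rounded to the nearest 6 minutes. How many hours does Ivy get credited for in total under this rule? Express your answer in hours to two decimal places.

Thu: 05:37–12:29 = 6 h 52 min → rounds to 6 h 54 min
Fri: 07:21–11:44 = 4 h 23 min − 30 min = 3 h 53 min → rounds to 3 h 54 min
Total credited: 10 h 48 min.

10.80 hours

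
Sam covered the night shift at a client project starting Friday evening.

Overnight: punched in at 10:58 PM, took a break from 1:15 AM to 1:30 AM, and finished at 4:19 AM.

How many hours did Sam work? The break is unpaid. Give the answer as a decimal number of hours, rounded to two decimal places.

5.10 hours

Overnight: 10:58 PM → midnight = 1 h 2 min; midnight → 4:19 AM = 4 h 19 min; span 5 h 21 min; less 15 min break → 5 h 6 min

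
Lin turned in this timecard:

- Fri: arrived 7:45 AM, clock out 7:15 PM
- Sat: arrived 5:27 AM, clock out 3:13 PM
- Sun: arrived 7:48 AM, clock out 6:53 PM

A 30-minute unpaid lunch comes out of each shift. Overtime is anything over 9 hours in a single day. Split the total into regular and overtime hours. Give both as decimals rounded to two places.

Regular 27.00 hours, overtime 3.85 hours

Fri: 7:45 AM–7:15 PM = 11 h 30 min; less 30 min break → 11 h 0 min
Sat: 5:27 AM–3:13 PM = 9 h 46 min; less 30 min break → 9 h 16 min
Sun: 7:48 AM–6:53 PM = 11 h 5 min; less 30 min break → 10 h 35 min
Fri reg 9 h 0 min / OT 2 h 0 min; Sat reg 9 h 0 min / OT 0 h 16 min; Sun reg 9 h 0 min / OT 1 h 35 min.
Totals: regular 27 h 0 min, overtime 3 h 51 min.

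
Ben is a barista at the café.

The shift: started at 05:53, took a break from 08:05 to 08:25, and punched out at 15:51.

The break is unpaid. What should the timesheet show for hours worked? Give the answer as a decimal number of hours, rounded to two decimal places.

9.63 hours

The shift: 05:53–15:51 = 9 h 58 min; less 20 min break → 9 h 38 min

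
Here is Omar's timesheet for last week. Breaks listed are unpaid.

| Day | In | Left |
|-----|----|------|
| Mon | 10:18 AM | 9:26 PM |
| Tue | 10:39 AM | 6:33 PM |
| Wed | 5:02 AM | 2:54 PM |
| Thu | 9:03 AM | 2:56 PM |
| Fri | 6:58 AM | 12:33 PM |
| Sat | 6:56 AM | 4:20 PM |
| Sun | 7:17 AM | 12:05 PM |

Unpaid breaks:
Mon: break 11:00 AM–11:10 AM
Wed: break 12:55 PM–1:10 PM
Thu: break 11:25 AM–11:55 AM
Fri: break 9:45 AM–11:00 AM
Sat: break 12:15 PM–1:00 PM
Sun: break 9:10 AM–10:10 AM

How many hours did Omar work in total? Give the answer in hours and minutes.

50 h 39 min

Mon: 10:18 AM–9:26 PM = 11 h 8 min; less 10 min break → 10 h 58 min
Tue: 10:39 AM–6:33 PM = 7 h 54 min
Wed: 5:02 AM–2:54 PM = 9 h 52 min; less 15 min break → 9 h 37 min
Thu: 9:03 AM–2:56 PM = 5 h 53 min; less 30 min break → 5 h 23 min
Fri: 6:58 AM–12:33 PM = 5 h 35 min; less 75 min break → 4 h 20 min
Sat: 6:56 AM–4:20 PM = 9 h 24 min; less 45 min break → 8 h 39 min
Sun: 7:17 AM–12:05 PM = 4 h 48 min; less 60 min break → 3 h 48 min
Total: 10 h 58 min + 7 h 54 min + 9 h 37 min + 5 h 23 min + 4 h 20 min + 8 h 39 min + 3 h 48 min = 50 h 39 min.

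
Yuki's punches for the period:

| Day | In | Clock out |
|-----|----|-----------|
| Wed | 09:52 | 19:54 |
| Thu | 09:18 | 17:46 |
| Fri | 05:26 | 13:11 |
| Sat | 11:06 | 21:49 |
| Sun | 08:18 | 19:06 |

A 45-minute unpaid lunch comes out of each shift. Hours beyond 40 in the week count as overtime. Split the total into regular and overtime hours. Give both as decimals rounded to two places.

Wed: 09:52–19:54 = 10 h 2 min; less 45 min break → 9 h 17 min
Thu: 09:18–17:46 = 8 h 28 min; less 45 min break → 7 h 43 min
Fri: 05:26–13:11 = 7 h 45 min; less 45 min break → 7 h 0 min
Sat: 11:06–21:49 = 10 h 43 min; less 45 min break → 9 h 58 min
Sun: 08:18–19:06 = 10 h 48 min; less 45 min break → 10 h 3 min
Total worked: 44 h 1 min = 44.02 h.
Threshold 40 h → overtime 4 h 1 min, regular 40 h 0 min.

Regular 40.00 hours, overtime 4.02 hours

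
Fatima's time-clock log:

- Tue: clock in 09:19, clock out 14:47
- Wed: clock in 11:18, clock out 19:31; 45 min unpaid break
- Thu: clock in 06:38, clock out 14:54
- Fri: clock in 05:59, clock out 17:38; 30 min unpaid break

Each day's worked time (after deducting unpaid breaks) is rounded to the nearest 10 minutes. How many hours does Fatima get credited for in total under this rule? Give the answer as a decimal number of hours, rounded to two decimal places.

Tue: 09:19–14:47 = 5 h 28 min → rounds to 5 h 30 min
Wed: 11:18–19:31 = 8 h 13 min − 45 min = 7 h 28 min → rounds to 7 h 30 min
Thu: 06:38–14:54 = 8 h 16 min → rounds to 8 h 20 min
Fri: 05:59–17:38 = 11 h 39 min − 30 min = 11 h 9 min → rounds to 11 h 10 min
Total credited: 32 h 30 min.

32.50 hours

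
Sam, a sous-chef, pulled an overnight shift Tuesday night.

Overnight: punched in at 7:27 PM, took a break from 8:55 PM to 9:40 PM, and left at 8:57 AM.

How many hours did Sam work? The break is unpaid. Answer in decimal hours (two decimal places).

Overnight: 7:27 PM → midnight = 4 h 33 min; midnight → 8:57 AM = 8 h 57 min; span 13 h 30 min; less 45 min break → 12 h 45 min

12.75 hours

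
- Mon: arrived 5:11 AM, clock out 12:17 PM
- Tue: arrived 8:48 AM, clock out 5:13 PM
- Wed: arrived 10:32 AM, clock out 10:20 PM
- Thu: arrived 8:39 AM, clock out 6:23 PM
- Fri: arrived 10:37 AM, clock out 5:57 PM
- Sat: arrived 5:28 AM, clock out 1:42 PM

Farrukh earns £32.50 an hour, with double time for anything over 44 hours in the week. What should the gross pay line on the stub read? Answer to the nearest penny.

£1990.08

Mon: 5:11 AM–12:17 PM = 7 h 6 min
Tue: 8:48 AM–5:13 PM = 8 h 25 min
Wed: 10:32 AM–10:20 PM = 11 h 48 min
Thu: 8:39 AM–6:23 PM = 9 h 44 min
Fri: 10:37 AM–5:57 PM = 7 h 20 min
Sat: 5:28 AM–1:42 PM = 8 h 14 min
Total worked: 52 h 37 min = 3157 min.
Regular 44 h 0 min = 2640 min at £32.50/h; overtime 8 h 37 min = 517 min at £65.00/h.
Pay = (2640 × £32.50 + 517 × £65.00) ÷ 60 = £1990.08.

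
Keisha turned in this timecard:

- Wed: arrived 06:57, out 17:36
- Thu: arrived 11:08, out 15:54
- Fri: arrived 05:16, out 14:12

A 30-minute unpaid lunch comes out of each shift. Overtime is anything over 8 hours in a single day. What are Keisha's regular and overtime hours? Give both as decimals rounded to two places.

Wed: 06:57–17:36 = 10 h 39 min; less 30 min break → 10 h 9 min
Thu: 11:08–15:54 = 4 h 46 min; less 30 min break → 4 h 16 min
Fri: 05:16–14:12 = 8 h 56 min; less 30 min break → 8 h 26 min
Wed reg 8 h 0 min / OT 2 h 9 min; Thu reg 4 h 16 min / OT 0 h 0 min; Fri reg 8 h 0 min / OT 0 h 26 min.
Totals: regular 20 h 16 min, overtime 2 h 35 min.

Regular 20.27 hours, overtime 2.58 hours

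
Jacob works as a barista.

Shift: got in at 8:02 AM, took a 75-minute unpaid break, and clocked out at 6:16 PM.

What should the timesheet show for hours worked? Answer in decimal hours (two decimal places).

Shift: 8:02 AM–6:16 PM = 10 h 14 min; less 75 min break → 8 h 59 min

8.98 hours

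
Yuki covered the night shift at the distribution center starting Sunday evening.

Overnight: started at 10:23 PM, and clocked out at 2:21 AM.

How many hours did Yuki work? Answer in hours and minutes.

3 h 58 min

Overnight: 10:23 PM → midnight = 1 h 37 min; midnight → 2:21 AM = 2 h 21 min; span 3 h 58 min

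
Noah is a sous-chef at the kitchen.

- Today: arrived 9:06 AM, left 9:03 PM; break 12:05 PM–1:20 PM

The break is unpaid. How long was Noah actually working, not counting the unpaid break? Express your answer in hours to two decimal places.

Today: 9:06 AM–9:03 PM = 11 h 57 min; less 75 min break → 10 h 42 min

10.70 hours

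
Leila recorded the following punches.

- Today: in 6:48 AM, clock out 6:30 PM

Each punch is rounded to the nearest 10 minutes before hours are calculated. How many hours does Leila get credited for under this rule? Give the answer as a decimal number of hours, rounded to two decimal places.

11.67 hours

Today: in 6:48 AM→6:50 AM, out 6:30 PM→6:30 PM; 11 h 40 min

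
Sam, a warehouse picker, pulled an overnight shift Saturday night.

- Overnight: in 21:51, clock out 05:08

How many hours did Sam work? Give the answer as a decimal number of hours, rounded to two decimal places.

7.28 hours

Overnight: 21:51 → midnight = 2 h 9 min; midnight → 05:08 = 5 h 8 min; span 7 h 17 min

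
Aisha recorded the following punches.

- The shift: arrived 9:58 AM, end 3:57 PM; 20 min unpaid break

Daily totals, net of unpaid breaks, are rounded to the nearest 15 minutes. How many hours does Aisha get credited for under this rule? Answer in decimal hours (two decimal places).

5.75 hours

The shift: 9:58 AM–3:57 PM = 5 h 59 min − 20 min = 5 h 39 min → rounds to 5 h 45 min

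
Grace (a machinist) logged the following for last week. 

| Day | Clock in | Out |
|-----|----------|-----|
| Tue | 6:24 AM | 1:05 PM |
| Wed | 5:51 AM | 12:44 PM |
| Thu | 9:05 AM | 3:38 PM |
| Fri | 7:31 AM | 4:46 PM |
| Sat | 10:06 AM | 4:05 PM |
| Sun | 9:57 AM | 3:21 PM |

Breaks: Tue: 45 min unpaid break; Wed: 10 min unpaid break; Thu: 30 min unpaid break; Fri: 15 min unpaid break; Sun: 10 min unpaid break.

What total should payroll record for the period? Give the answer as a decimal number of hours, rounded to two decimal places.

Tue: 6:24 AM–1:05 PM = 6 h 41 min; less 45 min break → 5 h 56 min
Wed: 5:51 AM–12:44 PM = 6 h 53 min; less 10 min break → 6 h 43 min
Thu: 9:05 AM–3:38 PM = 6 h 33 min; less 30 min break → 6 h 3 min
Fri: 7:31 AM–4:46 PM = 9 h 15 min; less 15 min break → 9 h 0 min
Sat: 10:06 AM–4:05 PM = 5 h 59 min
Sun: 9:57 AM–3:21 PM = 5 h 24 min; less 10 min break → 5 h 14 min
Total: 5 h 56 min + 6 h 43 min + 6 h 3 min + 9 h 0 min + 5 h 59 min + 5 h 14 min = 38 h 55 min.

38.92 hours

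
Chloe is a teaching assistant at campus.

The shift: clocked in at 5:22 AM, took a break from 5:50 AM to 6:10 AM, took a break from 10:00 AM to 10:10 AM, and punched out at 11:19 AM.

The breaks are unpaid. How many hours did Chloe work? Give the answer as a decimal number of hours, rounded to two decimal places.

The shift: 5:22 AM–11:19 AM = 5 h 57 min; less 30 min break → 5 h 27 min

5.45 hours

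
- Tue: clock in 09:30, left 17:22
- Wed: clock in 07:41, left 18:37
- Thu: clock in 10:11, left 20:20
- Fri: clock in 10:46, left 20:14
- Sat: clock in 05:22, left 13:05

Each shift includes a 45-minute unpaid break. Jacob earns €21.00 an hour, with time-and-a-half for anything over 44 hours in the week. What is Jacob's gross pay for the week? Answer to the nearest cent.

Tue: 09:30–17:22 = 7 h 52 min; less 45 min break → 7 h 7 min
Wed: 07:41–18:37 = 10 h 56 min; less 45 min break → 10 h 11 min
Thu: 10:11–20:20 = 10 h 9 min; less 45 min break → 9 h 24 min
Fri: 10:46–20:14 = 9 h 28 min; less 45 min break → 8 h 43 min
Sat: 05:22–13:05 = 7 h 43 min; less 45 min break → 6 h 58 min
Total worked: 42 h 23 min = 2543 min.
Regular 42 h 23 min = 2543 min at €21.00/h; overtime 0 h 0 min = 0 min at €31.50/h.
Pay = (2543 × €21.00 + 0 × €31.50) ÷ 60 = €890.05.

€890.05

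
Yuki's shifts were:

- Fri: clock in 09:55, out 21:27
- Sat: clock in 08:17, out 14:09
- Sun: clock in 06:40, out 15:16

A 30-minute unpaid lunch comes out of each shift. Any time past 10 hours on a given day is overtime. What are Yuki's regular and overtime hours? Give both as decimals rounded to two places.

Fri: 09:55–21:27 = 11 h 32 min; less 30 min break → 11 h 2 min
Sat: 08:17–14:09 = 5 h 52 min; less 30 min break → 5 h 22 min
Sun: 06:40–15:16 = 8 h 36 min; less 30 min break → 8 h 6 min
Fri reg 10 h 0 min / OT 1 h 2 min; Sat reg 5 h 22 min / OT 0 h 0 min; Sun reg 8 h 6 min / OT 0 h 0 min.
Totals: regular 23 h 28 min, overtime 1 h 2 min.

Regular 23.47 hours, overtime 1.03 hours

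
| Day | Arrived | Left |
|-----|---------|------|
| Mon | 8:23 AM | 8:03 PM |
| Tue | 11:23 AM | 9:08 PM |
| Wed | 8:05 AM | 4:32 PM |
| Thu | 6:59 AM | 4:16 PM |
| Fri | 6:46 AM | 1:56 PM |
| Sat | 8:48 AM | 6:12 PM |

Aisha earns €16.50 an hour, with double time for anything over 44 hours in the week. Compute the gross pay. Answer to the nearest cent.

€1112.65

Mon: 8:23 AM–8:03 PM = 11 h 40 min
Tue: 11:23 AM–9:08 PM = 9 h 45 min
Wed: 8:05 AM–4:32 PM = 8 h 27 min
Thu: 6:59 AM–4:16 PM = 9 h 17 min
Fri: 6:46 AM–1:56 PM = 7 h 10 min
Sat: 8:48 AM–6:12 PM = 9 h 24 min
Total worked: 55 h 43 min = 3343 min.
Regular 44 h 0 min = 2640 min at €16.50/h; overtime 11 h 43 min = 703 min at €33.00/h.
Pay = (2640 × €16.50 + 703 × €33.00) ÷ 60 = €1112.65.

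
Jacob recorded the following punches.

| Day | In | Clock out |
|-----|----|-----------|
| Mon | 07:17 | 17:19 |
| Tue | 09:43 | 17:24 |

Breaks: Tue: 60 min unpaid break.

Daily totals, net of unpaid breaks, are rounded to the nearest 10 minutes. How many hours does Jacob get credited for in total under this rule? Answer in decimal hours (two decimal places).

Mon: 07:17–17:19 = 10 h 2 min → rounds to 10 h 0 min
Tue: 09:43–17:24 = 7 h 41 min − 60 min = 6 h 41 min → rounds to 6 h 40 min
Total credited: 16 h 40 min.

16.67 hours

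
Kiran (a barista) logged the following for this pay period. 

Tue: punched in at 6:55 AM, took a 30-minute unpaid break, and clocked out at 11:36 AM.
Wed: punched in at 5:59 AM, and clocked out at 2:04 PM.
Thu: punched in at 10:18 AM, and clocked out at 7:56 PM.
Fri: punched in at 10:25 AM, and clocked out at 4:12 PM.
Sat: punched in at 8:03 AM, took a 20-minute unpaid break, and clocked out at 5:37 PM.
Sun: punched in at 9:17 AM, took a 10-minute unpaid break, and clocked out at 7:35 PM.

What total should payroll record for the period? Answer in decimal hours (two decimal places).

Tue: 6:55 AM–11:36 AM = 4 h 41 min; less 30 min break → 4 h 11 min
Wed: 5:59 AM–2:04 PM = 8 h 5 min
Thu: 10:18 AM–7:56 PM = 9 h 38 min
Fri: 10:25 AM–4:12 PM = 5 h 47 min
Sat: 8:03 AM–5:37 PM = 9 h 34 min; less 20 min break → 9 h 14 min
Sun: 9:17 AM–7:35 PM = 10 h 18 min; less 10 min break → 10 h 8 min
Total: 4 h 11 min + 8 h 5 min + 9 h 38 min + 5 h 47 min + 9 h 14 min + 10 h 8 min = 47 h 3 min.

47.05 hours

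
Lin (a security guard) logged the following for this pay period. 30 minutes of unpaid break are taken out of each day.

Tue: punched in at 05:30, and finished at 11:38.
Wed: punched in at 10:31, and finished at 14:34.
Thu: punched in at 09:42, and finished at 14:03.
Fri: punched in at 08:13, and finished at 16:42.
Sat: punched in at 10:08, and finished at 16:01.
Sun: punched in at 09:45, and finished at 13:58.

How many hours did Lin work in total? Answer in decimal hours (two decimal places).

30.12 hours

Tue: 05:30–11:38 = 6 h 8 min; less 30 min break → 5 h 38 min
Wed: 10:31–14:34 = 4 h 3 min; less 30 min break → 3 h 33 min
Thu: 09:42–14:03 = 4 h 21 min; less 30 min break → 3 h 51 min
Fri: 08:13–16:42 = 8 h 29 min; less 30 min break → 7 h 59 min
Sat: 10:08–16:01 = 5 h 53 min; less 30 min break → 5 h 23 min
Sun: 09:45–13:58 = 4 h 13 min; less 30 min break → 3 h 43 min
Total: 5 h 38 min + 3 h 33 min + 3 h 51 min + 7 h 59 min + 5 h 23 min + 3 h 43 min = 30 h 7 min.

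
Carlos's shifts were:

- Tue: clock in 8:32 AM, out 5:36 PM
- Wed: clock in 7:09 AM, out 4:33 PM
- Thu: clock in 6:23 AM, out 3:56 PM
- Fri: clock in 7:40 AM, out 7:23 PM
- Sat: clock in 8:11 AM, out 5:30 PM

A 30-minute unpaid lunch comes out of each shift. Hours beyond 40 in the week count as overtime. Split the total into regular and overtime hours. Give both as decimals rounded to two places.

Tue: 8:32 AM–5:36 PM = 9 h 4 min; less 30 min break → 8 h 34 min
Wed: 7:09 AM–4:33 PM = 9 h 24 min; less 30 min break → 8 h 54 min
Thu: 6:23 AM–3:56 PM = 9 h 33 min; less 30 min break → 9 h 3 min
Fri: 7:40 AM–7:23 PM = 11 h 43 min; less 30 min break → 11 h 13 min
Sat: 8:11 AM–5:30 PM = 9 h 19 min; less 30 min break → 8 h 49 min
Total worked: 46 h 33 min = 46.55 h.
Threshold 40 h → overtime 6 h 33 min, regular 40 h 0 min.

Regular 40.00 hours, overtime 6.55 hours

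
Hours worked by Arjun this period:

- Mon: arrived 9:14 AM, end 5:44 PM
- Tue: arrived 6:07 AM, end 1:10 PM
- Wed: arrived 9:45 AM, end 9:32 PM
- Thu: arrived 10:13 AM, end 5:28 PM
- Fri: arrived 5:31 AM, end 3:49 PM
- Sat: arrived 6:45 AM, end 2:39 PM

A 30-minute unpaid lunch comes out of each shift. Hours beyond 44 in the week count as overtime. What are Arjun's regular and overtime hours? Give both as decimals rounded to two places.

Mon: 9:14 AM–5:44 PM = 8 h 30 min; less 30 min break → 8 h 0 min
Tue: 6:07 AM–1:10 PM = 7 h 3 min; less 30 min break → 6 h 33 min
Wed: 9:45 AM–9:32 PM = 11 h 47 min; less 30 min break → 11 h 17 min
Thu: 10:13 AM–5:28 PM = 7 h 15 min; less 30 min break → 6 h 45 min
Fri: 5:31 AM–3:49 PM = 10 h 18 min; less 30 min break → 9 h 48 min
Sat: 6:45 AM–2:39 PM = 7 h 54 min; less 30 min break → 7 h 24 min
Total worked: 49 h 47 min = 49.78 h.
Threshold 44 h → overtime 5 h 47 min, regular 44 h 0 min.

Regular 44.00 hours, overtime 5.78 hours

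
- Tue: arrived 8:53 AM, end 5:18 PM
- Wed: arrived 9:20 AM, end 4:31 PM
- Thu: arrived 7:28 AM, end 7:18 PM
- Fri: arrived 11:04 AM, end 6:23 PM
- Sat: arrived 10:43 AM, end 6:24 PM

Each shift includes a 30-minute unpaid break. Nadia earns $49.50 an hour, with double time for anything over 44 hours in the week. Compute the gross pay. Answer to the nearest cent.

$1976.70

Tue: 8:53 AM–5:18 PM = 8 h 25 min; less 30 min break → 7 h 55 min
Wed: 9:20 AM–4:31 PM = 7 h 11 min; less 30 min break → 6 h 41 min
Thu: 7:28 AM–7:18 PM = 11 h 50 min; less 30 min break → 11 h 20 min
Fri: 11:04 AM–6:23 PM = 7 h 19 min; less 30 min break → 6 h 49 min
Sat: 10:43 AM–6:24 PM = 7 h 41 min; less 30 min break → 7 h 11 min
Total worked: 39 h 56 min = 2396 min.
Regular 39 h 56 min = 2396 min at $49.50/h; overtime 0 h 0 min = 0 min at $99.00/h.
Pay = (2396 × $49.50 + 0 × $99.00) ÷ 60 = $1976.70.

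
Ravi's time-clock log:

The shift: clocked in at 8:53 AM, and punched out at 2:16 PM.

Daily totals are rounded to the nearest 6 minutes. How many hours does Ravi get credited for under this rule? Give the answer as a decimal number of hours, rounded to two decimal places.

5.40 hours

The shift: 8:53 AM–2:16 PM = 5 h 23 min → rounds to 5 h 24 min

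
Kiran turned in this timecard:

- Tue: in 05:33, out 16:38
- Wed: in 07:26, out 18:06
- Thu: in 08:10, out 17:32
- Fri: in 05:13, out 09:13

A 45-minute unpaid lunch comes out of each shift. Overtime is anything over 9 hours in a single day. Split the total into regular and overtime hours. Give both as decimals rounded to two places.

Regular 29.87 hours, overtime 2.25 hours

Tue: 05:33–16:38 = 11 h 5 min; less 45 min break → 10 h 20 min
Wed: 07:26–18:06 = 10 h 40 min; less 45 min break → 9 h 55 min
Thu: 08:10–17:32 = 9 h 22 min; less 45 min break → 8 h 37 min
Fri: 05:13–09:13 = 4 h 0 min; less 45 min break → 3 h 15 min
Tue reg 9 h 0 min / OT 1 h 20 min; Wed reg 9 h 0 min / OT 0 h 55 min; Thu reg 8 h 37 min / OT 0 h 0 min; Fri reg 3 h 15 min / OT 0 h 0 min.
Totals: regular 29 h 52 min, overtime 2 h 15 min.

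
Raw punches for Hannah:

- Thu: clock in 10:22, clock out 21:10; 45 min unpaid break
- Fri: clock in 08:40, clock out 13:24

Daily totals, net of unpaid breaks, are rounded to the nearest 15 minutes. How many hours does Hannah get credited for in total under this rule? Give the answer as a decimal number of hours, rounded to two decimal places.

Thu: 10:22–21:10 = 10 h 48 min − 45 min = 10 h 3 min → rounds to 10 h 0 min
Fri: 08:40–13:24 = 4 h 44 min → rounds to 4 h 45 min
Total credited: 14 h 45 min.

14.75 hours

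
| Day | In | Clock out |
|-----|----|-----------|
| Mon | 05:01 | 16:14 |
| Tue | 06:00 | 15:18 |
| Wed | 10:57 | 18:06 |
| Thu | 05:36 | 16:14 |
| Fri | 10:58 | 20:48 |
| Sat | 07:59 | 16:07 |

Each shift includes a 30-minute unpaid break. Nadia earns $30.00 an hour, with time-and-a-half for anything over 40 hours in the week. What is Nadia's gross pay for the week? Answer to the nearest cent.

Mon: 05:01–16:14 = 11 h 13 min; less 30 min break → 10 h 43 min
Tue: 06:00–15:18 = 9 h 18 min; less 30 min break → 8 h 48 min
Wed: 10:57–18:06 = 7 h 9 min; less 30 min break → 6 h 39 min
Thu: 05:36–16:14 = 10 h 38 min; less 30 min break → 10 h 8 min
Fri: 10:58–20:48 = 9 h 50 min; less 30 min break → 9 h 20 min
Sat: 07:59–16:07 = 8 h 8 min; less 30 min break → 7 h 38 min
Total worked: 53 h 16 min = 3196 min.
Regular 40 h 0 min = 2400 min at $30.00/h; overtime 13 h 16 min = 796 min at $45.00/h.
Pay = (2400 × $30.00 + 796 × $45.00) ÷ 60 = $1797.00.

$1797.00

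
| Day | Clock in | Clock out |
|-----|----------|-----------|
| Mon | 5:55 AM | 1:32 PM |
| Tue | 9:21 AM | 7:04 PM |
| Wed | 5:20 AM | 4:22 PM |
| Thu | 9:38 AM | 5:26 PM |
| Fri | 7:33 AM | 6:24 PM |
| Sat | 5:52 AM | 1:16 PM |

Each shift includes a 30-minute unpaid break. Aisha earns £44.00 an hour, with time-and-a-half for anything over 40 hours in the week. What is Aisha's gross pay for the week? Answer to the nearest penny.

£2513.50

Mon: 5:55 AM–1:32 PM = 7 h 37 min; less 30 min break → 7 h 7 min
Tue: 9:21 AM–7:04 PM = 9 h 43 min; less 30 min break → 9 h 13 min
Wed: 5:20 AM–4:22 PM = 11 h 2 min; less 30 min break → 10 h 32 min
Thu: 9:38 AM–5:26 PM = 7 h 48 min; less 30 min break → 7 h 18 min
Fri: 7:33 AM–6:24 PM = 10 h 51 min; less 30 min break → 10 h 21 min
Sat: 5:52 AM–1:16 PM = 7 h 24 min; less 30 min break → 6 h 54 min
Total worked: 51 h 25 min = 3085 min.
Regular 40 h 0 min = 2400 min at £44.00/h; overtime 11 h 25 min = 685 min at £66.00/h.
Pay = (2400 × £44.00 + 685 × £66.00) ÷ 60 = £2513.50.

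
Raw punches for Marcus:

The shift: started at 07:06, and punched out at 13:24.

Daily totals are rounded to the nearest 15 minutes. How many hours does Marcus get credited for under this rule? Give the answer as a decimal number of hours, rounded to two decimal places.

6.25 hours

The shift: 07:06–13:24 = 6 h 18 min → rounds to 6 h 15 min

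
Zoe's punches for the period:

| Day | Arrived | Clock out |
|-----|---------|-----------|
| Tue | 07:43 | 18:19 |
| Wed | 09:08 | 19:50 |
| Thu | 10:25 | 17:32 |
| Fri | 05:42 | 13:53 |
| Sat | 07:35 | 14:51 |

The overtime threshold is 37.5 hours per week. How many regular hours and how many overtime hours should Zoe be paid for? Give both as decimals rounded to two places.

Regular 37.50 hours, overtime 6.37 hours

Tue: 07:43–18:19 = 10 h 36 min
Wed: 09:08–19:50 = 10 h 42 min
Thu: 10:25–17:32 = 7 h 7 min
Fri: 05:42–13:53 = 8 h 11 min
Sat: 07:35–14:51 = 7 h 16 min
Total worked: 43 h 52 min = 43.87 h.
Threshold 37.5 h → overtime 6 h 22 min, regular 37 h 30 min.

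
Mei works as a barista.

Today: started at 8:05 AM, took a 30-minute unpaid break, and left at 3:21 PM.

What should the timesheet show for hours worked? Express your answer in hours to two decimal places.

Today: 8:05 AM–3:21 PM = 7 h 16 min; less 30 min break → 6 h 46 min

6.77 hours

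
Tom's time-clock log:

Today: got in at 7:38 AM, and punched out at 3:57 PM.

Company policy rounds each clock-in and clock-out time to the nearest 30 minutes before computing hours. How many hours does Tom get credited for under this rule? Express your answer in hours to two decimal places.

8.50 hours

Today: in 7:38 AM→7:30 AM, out 3:57 PM→4:00 PM; 8 h 30 min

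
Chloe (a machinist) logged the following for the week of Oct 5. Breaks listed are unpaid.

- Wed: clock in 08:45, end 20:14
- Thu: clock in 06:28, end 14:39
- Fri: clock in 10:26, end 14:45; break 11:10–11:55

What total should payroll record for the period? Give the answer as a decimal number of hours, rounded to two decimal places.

Wed: 08:45–20:14 = 11 h 29 min
Thu: 06:28–14:39 = 8 h 11 min
Fri: 10:26–14:45 = 4 h 19 min; less 45 min break → 3 h 34 min
Total: 11 h 29 min + 8 h 11 min + 3 h 34 min = 23 h 14 min.

23.23 hours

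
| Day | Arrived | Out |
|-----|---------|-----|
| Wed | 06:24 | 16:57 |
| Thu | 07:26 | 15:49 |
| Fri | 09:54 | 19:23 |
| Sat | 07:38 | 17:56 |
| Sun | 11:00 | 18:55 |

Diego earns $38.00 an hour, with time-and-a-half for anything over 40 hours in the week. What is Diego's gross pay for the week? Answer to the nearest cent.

$1898.10

Wed: 06:24–16:57 = 10 h 33 min
Thu: 07:26–15:49 = 8 h 23 min
Fri: 09:54–19:23 = 9 h 29 min
Sat: 07:38–17:56 = 10 h 18 min
Sun: 11:00–18:55 = 7 h 55 min
Total worked: 46 h 38 min = 2798 min.
Regular 40 h 0 min = 2400 min at $38.00/h; overtime 6 h 38 min = 398 min at $57.00/h.
Pay = (2400 × $38.00 + 398 × $57.00) ÷ 60 = $1898.10.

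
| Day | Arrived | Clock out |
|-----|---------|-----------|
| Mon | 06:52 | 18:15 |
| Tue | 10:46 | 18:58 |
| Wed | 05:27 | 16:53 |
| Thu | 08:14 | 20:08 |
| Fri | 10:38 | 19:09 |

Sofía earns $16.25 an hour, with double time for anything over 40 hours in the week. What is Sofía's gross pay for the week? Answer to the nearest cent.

Mon: 06:52–18:15 = 11 h 23 min
Tue: 10:46–18:58 = 8 h 12 min
Wed: 05:27–16:53 = 11 h 26 min
Thu: 08:14–20:08 = 11 h 54 min
Fri: 10:38–19:09 = 8 h 31 min
Total worked: 51 h 26 min = 3086 min.
Regular 40 h 0 min = 2400 min at $16.25/h; overtime 11 h 26 min = 686 min at $32.50/h.
Pay = (2400 × $16.25 + 686 × $32.50) ÷ 60 = $1021.58.

$1021.58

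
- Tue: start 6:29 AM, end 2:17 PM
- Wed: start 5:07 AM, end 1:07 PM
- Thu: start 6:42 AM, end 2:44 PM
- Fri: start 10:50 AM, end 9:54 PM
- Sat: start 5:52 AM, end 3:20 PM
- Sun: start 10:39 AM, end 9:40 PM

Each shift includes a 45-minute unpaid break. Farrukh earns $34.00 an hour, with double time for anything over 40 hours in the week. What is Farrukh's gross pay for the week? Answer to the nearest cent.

$2100.07

Tue: 6:29 AM–2:17 PM = 7 h 48 min; less 45 min break → 7 h 3 min
Wed: 5:07 AM–1:07 PM = 8 h 0 min; less 45 min break → 7 h 15 min
Thu: 6:42 AM–2:44 PM = 8 h 2 min; less 45 min break → 7 h 17 min
Fri: 10:50 AM–9:54 PM = 11 h 4 min; less 45 min break → 10 h 19 min
Sat: 5:52 AM–3:20 PM = 9 h 28 min; less 45 min break → 8 h 43 min
Sun: 10:39 AM–9:40 PM = 11 h 1 min; less 45 min break → 10 h 16 min
Total worked: 50 h 53 min = 3053 min.
Regular 40 h 0 min = 2400 min at $34.00/h; overtime 10 h 53 min = 653 min at $68.00/h.
Pay = (2400 × $34.00 + 653 × $68.00) ÷ 60 = $2100.07.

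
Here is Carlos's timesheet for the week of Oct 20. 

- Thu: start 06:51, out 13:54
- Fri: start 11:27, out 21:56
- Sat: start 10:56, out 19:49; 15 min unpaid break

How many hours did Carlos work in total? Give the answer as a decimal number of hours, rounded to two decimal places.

Thu: 06:51–13:54 = 7 h 3 min
Fri: 11:27–21:56 = 10 h 29 min
Sat: 10:56–19:49 = 8 h 53 min; less 15 min break → 8 h 38 min
Total: 7 h 3 min + 10 h 29 min + 8 h 38 min = 26 h 10 min.

26.17 hours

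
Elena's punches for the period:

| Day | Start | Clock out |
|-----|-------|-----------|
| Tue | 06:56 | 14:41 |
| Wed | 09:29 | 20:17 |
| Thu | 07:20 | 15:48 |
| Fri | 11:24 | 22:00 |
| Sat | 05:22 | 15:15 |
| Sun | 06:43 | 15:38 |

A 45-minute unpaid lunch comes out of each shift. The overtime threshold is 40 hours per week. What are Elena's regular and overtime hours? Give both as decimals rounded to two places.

Regular 40.00 hours, overtime 11.92 hours

Tue: 06:56–14:41 = 7 h 45 min; less 45 min break → 7 h 0 min
Wed: 09:29–20:17 = 10 h 48 min; less 45 min break → 10 h 3 min
Thu: 07:20–15:48 = 8 h 28 min; less 45 min break → 7 h 43 min
Fri: 11:24–22:00 = 10 h 36 min; less 45 min break → 9 h 51 min
Sat: 05:22–15:15 = 9 h 53 min; less 45 min break → 9 h 8 min
Sun: 06:43–15:38 = 8 h 55 min; less 45 min break → 8 h 10 min
Total worked: 51 h 55 min = 51.92 h.
Threshold 40 h → overtime 11 h 55 min, regular 40 h 0 min.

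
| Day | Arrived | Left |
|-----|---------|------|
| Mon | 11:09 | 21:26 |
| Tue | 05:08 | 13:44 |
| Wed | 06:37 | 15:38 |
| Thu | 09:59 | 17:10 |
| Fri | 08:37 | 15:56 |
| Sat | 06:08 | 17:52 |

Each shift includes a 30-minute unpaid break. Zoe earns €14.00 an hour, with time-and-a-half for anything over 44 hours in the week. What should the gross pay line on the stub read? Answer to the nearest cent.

Mon: 11:09–21:26 = 10 h 17 min; less 30 min break → 9 h 47 min
Tue: 05:08–13:44 = 8 h 36 min; less 30 min break → 8 h 6 min
Wed: 06:37–15:38 = 9 h 1 min; less 30 min break → 8 h 31 min
Thu: 09:59–17:10 = 7 h 11 min; less 30 min break → 6 h 41 min
Fri: 08:37–15:56 = 7 h 19 min; less 30 min break → 6 h 49 min
Sat: 06:08–17:52 = 11 h 44 min; less 30 min break → 11 h 14 min
Total worked: 51 h 8 min = 3068 min.
Regular 44 h 0 min = 2640 min at €14.00/h; overtime 7 h 8 min = 428 min at €21.00/h.
Pay = (2640 × €14.00 + 428 × €21.00) ÷ 60 = €765.80.

€765.80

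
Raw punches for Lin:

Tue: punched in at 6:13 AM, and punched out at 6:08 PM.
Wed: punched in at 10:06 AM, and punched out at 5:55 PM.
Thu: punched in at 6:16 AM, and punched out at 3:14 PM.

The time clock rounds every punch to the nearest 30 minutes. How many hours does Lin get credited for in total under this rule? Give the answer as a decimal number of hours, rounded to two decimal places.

Tue: in 6:13 AM→6:00 AM, out 6:08 PM→6:00 PM; 12 h 0 min
Wed: in 10:06 AM→10:00 AM, out 5:55 PM→6:00 PM; 8 h 0 min
Thu: in 6:16 AM→6:30 AM, out 3:14 PM→3:00 PM; 8 h 30 min
Total credited: 28 h 30 min.

28.50 hours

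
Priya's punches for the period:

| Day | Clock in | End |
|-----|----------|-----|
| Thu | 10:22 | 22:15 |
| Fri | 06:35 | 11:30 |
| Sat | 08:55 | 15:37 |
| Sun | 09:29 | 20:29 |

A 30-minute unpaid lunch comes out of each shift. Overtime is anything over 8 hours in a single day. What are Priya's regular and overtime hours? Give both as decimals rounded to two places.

Thu: 10:22–22:15 = 11 h 53 min; less 30 min break → 11 h 23 min
Fri: 06:35–11:30 = 4 h 55 min; less 30 min break → 4 h 25 min
Sat: 08:55–15:37 = 6 h 42 min; less 30 min break → 6 h 12 min
Sun: 09:29–20:29 = 11 h 0 min; less 30 min break → 10 h 30 min
Thu reg 8 h 0 min / OT 3 h 23 min; Fri reg 4 h 25 min / OT 0 h 0 min; Sat reg 6 h 12 min / OT 0 h 0 min; Sun reg 8 h 0 min / OT 2 h 30 min.
Totals: regular 26 h 37 min, overtime 5 h 53 min.

Regular 26.62 hours, overtime 5.88 hours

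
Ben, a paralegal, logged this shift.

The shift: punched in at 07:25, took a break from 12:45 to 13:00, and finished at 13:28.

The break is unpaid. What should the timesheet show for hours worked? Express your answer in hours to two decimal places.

5.80 hours

The shift: 07:25–13:28 = 6 h 3 min; less 15 min break → 5 h 48 min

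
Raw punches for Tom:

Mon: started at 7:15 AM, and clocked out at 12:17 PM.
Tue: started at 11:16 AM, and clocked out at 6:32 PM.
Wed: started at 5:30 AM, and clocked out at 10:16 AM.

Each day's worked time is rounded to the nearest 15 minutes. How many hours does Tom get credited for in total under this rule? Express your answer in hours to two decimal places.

17.00 hours

Mon: 7:15 AM–12:17 PM = 5 h 2 min → rounds to 5 h 0 min
Tue: 11:16 AM–6:32 PM = 7 h 16 min → rounds to 7 h 15 min
Wed: 5:30 AM–10:16 AM = 4 h 46 min → rounds to 4 h 45 min
Total credited: 17 h 0 min.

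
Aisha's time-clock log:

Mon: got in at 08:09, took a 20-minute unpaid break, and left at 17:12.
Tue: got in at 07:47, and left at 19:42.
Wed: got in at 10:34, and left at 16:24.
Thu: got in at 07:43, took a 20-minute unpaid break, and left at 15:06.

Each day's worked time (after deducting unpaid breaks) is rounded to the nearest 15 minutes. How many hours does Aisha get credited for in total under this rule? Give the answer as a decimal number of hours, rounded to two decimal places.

33.50 hours

Mon: 08:09–17:12 = 9 h 3 min − 20 min = 8 h 43 min → rounds to 8 h 45 min
Tue: 07:47–19:42 = 11 h 55 min → rounds to 12 h 0 min
Wed: 10:34–16:24 = 5 h 50 min → rounds to 5 h 45 min
Thu: 07:43–15:06 = 7 h 23 min − 20 min = 7 h 3 min → rounds to 7 h 0 min
Total credited: 33 h 30 min.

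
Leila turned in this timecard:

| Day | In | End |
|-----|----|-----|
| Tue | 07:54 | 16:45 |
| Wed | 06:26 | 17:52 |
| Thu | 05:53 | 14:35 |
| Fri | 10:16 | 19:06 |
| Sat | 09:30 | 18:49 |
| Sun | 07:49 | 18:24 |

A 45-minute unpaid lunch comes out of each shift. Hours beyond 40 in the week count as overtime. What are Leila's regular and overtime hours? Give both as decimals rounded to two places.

Tue: 07:54–16:45 = 8 h 51 min; less 45 min break → 8 h 6 min
Wed: 06:26–17:52 = 11 h 26 min; less 45 min break → 10 h 41 min
Thu: 05:53–14:35 = 8 h 42 min; less 45 min break → 7 h 57 min
Fri: 10:16–19:06 = 8 h 50 min; less 45 min break → 8 h 5 min
Sat: 09:30–18:49 = 9 h 19 min; less 45 min break → 8 h 34 min
Sun: 07:49–18:24 = 10 h 35 min; less 45 min break → 9 h 50 min
Total worked: 53 h 13 min = 53.22 h.
Threshold 40 h → overtime 13 h 13 min, regular 40 h 0 min.

Regular 40.00 hours, overtime 13.22 hours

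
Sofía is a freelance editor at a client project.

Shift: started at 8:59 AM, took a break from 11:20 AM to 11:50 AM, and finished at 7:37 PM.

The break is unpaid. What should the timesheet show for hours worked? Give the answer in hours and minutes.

Shift: 8:59 AM–7:37 PM = 10 h 38 min; less 30 min break → 10 h 8 min

10 h 8 min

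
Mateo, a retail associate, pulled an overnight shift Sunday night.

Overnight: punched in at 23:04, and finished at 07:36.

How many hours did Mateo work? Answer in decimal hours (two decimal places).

8.53 hours

Overnight: 23:04 → midnight = 0 h 56 min; midnight → 07:36 = 7 h 36 min; span 8 h 32 min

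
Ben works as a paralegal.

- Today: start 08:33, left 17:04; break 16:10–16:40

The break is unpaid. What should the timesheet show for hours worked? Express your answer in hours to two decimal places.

8.02 hours

Today: 08:33–17:04 = 8 h 31 min; less 30 min break → 8 h 1 min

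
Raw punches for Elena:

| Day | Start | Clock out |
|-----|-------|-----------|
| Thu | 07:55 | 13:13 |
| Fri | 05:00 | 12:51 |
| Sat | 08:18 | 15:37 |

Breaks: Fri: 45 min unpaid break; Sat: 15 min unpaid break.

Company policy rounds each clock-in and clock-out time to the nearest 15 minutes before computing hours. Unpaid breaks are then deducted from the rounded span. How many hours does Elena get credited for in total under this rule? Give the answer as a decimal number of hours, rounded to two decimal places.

Thu: in 07:55→08:00, out 13:13→13:15; 5 h 15 min
Fri: in 05:00→05:00, out 12:51→12:45; 7 h 45 min − 45 min = 7 h 0 min
Sat: in 08:18→08:15, out 15:37→15:30; 7 h 15 min − 15 min = 7 h 0 min
Total credited: 19 h 15 min.

19.25 hours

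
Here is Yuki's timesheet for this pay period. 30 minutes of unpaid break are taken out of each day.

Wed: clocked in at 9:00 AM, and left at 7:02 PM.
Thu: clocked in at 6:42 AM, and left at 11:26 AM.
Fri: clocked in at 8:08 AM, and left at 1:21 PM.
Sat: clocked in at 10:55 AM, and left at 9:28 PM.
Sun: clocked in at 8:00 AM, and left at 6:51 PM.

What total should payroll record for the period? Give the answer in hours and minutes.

38 h 53 min

Wed: 9:00 AM–7:02 PM = 10 h 2 min; less 30 min break → 9 h 32 min
Thu: 6:42 AM–11:26 AM = 4 h 44 min; less 30 min break → 4 h 14 min
Fri: 8:08 AM–1:21 PM = 5 h 13 min; less 30 min break → 4 h 43 min
Sat: 10:55 AM–9:28 PM = 10 h 33 min; less 30 min break → 10 h 3 min
Sun: 8:00 AM–6:51 PM = 10 h 51 min; less 30 min break → 10 h 21 min
Total: 9 h 32 min + 4 h 14 min + 4 h 43 min + 10 h 3 min + 10 h 21 min = 38 h 53 min.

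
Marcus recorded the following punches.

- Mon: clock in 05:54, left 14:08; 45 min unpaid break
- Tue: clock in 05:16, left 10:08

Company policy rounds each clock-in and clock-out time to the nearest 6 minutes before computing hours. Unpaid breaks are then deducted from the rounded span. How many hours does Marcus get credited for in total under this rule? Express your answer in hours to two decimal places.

Mon: in 05:54→05:54, out 14:08→14:06; 8 h 12 min − 45 min = 7 h 27 min
Tue: in 05:16→05:18, out 10:08→10:06; 4 h 48 min
Total credited: 12 h 15 min.

12.25 hours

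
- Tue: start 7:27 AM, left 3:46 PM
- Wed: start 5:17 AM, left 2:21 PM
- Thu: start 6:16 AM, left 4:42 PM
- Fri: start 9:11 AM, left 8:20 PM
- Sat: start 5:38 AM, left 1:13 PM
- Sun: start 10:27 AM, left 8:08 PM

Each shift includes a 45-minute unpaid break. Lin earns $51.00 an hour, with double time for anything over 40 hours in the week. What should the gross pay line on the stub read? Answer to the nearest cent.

$3236.80

Tue: 7:27 AM–3:46 PM = 8 h 19 min; less 45 min break → 7 h 34 min
Wed: 5:17 AM–2:21 PM = 9 h 4 min; less 45 min break → 8 h 19 min
Thu: 6:16 AM–4:42 PM = 10 h 26 min; less 45 min break → 9 h 41 min
Fri: 9:11 AM–8:20 PM = 11 h 9 min; less 45 min break → 10 h 24 min
Sat: 5:38 AM–1:13 PM = 7 h 35 min; less 45 min break → 6 h 50 min
Sun: 10:27 AM–8:08 PM = 9 h 41 min; less 45 min break → 8 h 56 min
Total worked: 51 h 44 min = 3104 min.
Regular 40 h 0 min = 2400 min at $51.00/h; overtime 11 h 44 min = 704 min at $102.00/h.
Pay = (2400 × $51.00 + 704 × $102.00) ÷ 60 = $3236.80.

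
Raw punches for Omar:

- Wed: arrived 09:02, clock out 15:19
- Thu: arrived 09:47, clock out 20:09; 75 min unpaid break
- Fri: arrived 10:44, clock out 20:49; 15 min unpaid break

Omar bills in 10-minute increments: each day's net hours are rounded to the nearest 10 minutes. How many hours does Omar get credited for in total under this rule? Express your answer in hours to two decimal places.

25.33 hours

Wed: 09:02–15:19 = 6 h 17 min → rounds to 6 h 20 min
Thu: 09:47–20:09 = 10 h 22 min − 75 min = 9 h 7 min → rounds to 9 h 10 min
Fri: 10:44–20:49 = 10 h 5 min − 15 min = 9 h 50 min → rounds to 9 h 50 min
Total credited: 25 h 20 min.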